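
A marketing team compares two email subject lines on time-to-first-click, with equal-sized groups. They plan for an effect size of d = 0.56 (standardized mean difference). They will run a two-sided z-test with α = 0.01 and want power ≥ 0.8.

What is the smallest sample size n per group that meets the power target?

n = 75 per group

For power 0.8 need Φ(δ − z_{0.005}) = 0.8, so δ = z_{0.005} + z_{0.20} = 2.576 + 0.842 = 3.417.
(Ignoring the negligible lower-tail rejection probability gives the usual closed-form inversion.)
δ = d·√(n/2) ⇒ n = 2(δ/d)² = 2 × (3.417 / 0.56)² = 74.48.
Rounding up, n = 75 per group.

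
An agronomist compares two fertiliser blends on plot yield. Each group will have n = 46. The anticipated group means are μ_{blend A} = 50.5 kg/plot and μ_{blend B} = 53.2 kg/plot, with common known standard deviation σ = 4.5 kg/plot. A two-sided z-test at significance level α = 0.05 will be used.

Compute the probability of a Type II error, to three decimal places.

β ≈ 0.179

Standardized effect: d = |μ_{blend A} − μ_{blend B}| / σ = |50.5 − 53.2| / 4.5 = 0.6000
Noncentrality parameter: δ = d·√(n/2) = 0.6000 × √(46/2) = 2.8775
Two-sided α = 0.05 → critical value z_{0.025} = 1.960.
Power = Φ(δ − 1.960) + Φ(−δ − 1.960) = Φ(0.918) + Φ(-4.837) = 0.8206 + 0.0000 = 0.8206.
Type II error: β = 1 − power = 1 − 0.8206 = 0.1794.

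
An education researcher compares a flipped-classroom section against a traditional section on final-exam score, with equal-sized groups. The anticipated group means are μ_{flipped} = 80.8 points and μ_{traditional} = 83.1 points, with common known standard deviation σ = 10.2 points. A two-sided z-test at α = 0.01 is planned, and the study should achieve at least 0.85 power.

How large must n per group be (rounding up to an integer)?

n = 514 per group

Standardized effect: d = |μ_{flipped} − μ_{traditional}| / σ = |80.8 − 83.1| / 10.2 = 0.2255
Set Φ(δ − 2.576) = 0.85; then δ − 2.576 = Φ⁻¹(0.85) = 1.036, giving δ = 3.612.
(For δ > 0 the lower-tail rejection region contributes negligibly to power, so the one-term inversion is standard.)
δ = d·√(n/2) ⇒ n = 2(δ/d)² = 2 × (3.612 / 0.2255)² = 513.26.
Round up to the next whole unit.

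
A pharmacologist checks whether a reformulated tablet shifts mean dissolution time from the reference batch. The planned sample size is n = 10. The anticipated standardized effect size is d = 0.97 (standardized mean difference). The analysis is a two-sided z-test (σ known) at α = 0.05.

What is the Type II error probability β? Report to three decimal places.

β ≈ 0.134

Noncentrality parameter: δ = d·√n = 0.97 × √10 = 3.0674
Critical value for a two-sided test at α = 0.05: z_{α/2} = 1.960.
Power = Φ(δ − 1.960) + Φ(−δ − 1.960) = Φ(1.107) + Φ(-5.027) = 0.8659 + 0.0000 = 0.8659.
Type II error: β = 1 − power = 1 − 0.8659 = 0.1341.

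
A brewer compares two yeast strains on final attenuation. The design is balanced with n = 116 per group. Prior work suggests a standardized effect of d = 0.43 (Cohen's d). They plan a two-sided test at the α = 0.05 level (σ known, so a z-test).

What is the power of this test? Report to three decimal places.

Noncentrality parameter: δ = d·√(n/2) = 0.43 × √(116/2) = 3.2748
Critical value for a two-sided test at α = 0.05: z_{α/2} = 1.960.
Power = Φ(δ − 1.960) + Φ(−δ − 1.960) = Φ(1.315) + Φ(-5.235) = 0.9057 + 0.0000 = 0.9057.

Power ≈ 0.906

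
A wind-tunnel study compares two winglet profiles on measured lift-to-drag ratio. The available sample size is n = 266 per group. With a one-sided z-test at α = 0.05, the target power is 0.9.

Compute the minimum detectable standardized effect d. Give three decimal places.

Required noncentrality: δ = z_{0.05} + z_{0.10} = 1.645 + 1.282 = 2.926.
δ = d·√(n/2) ⇒ d = δ/√(n/2) = 2.926/√(266/2) = 0.2538.

d ≈ 0.254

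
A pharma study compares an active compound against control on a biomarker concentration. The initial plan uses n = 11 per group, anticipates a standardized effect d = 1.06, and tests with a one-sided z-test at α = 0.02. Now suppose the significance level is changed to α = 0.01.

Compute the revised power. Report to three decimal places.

Power ≈ 0.563

δ = d·√(n/2) = 1.06 × √(11/2) = 2.4859 (unchanged). New critical value: z_{0.01} = 2.326.
Revised power = P(Z > 2.326 − δ) = Φ(0.160) = 0.5634.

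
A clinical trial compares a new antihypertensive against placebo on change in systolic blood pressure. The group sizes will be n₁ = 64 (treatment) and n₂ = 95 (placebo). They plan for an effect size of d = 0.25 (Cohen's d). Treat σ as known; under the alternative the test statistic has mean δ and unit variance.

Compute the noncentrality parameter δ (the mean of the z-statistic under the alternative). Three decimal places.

The noncentrality parameter scales effect size by the design's sample-size factor: δ = d / √(1/n₁ + 1/n₂) = 0.25 / √(1/64 + 1/95) = 1.5459

δ ≈ 1.546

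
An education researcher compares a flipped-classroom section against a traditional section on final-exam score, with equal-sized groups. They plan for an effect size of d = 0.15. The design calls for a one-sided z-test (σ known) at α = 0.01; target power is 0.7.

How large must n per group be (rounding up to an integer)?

n = 723 per group

Set Φ(δ − 2.326) = 0.7; then δ − 2.326 = Φ⁻¹(0.7) = 0.524, giving δ = 2.851.
δ = d·√(n/2) ⇒ n = 2(δ/d)² = 2 × (2.851 / 0.15)² = 722.38.
Round up to the next whole unit.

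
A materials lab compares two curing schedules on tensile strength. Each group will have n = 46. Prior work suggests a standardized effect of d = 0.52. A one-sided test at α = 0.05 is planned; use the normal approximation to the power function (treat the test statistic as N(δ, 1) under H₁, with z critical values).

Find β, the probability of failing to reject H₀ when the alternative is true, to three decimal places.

β ≈ 0.198

Noncentrality parameter: δ = d·√(n/2) = 0.52 × √(46/2) = 2.4938
One-sided α = 0.05 → critical value z_{0.05} = 1.645.
Power = P(Z > 1.645 − δ) = Φ(0.849) = 0.8021.
Type II error: β = 1 − power = 1 − 0.8021 = 0.1979.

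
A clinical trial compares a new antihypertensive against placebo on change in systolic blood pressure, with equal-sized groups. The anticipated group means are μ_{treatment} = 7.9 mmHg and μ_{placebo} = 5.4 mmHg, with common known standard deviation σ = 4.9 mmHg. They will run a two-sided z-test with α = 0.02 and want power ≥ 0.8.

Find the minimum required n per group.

Standardized effect: d = |μ_{treatment} − μ_{placebo}| / σ = |7.9 − 5.4| / 4.9 = 0.5102
For power 0.8 need Φ(δ − z_{0.01}) = 0.8, so δ = z_{0.01} + z_{0.20} = 2.326 + 0.842 = 3.168.
(The Φ(−δ − z_{α/2}) term is vanishingly small for δ > 0 and is dropped in the standard sample-size formula.)
δ = d·√(n/2) ⇒ n = 2(δ/d)² = 2 × (3.168 / 0.5102)² = 77.11.
Rounding up, n = 78 per group.

n = 78 per group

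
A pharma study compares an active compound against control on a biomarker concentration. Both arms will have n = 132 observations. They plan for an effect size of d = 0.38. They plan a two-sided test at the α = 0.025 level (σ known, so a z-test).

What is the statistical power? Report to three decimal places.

Power ≈ 0.801

Noncentrality parameter: δ = d·√(n/2) = 0.38 × √(132/2) = 3.0871
Two-sided α = 0.025 → critical value z_{0.0125} = 2.241.
Power = Φ(δ − 2.241) + Φ(−δ − 2.241) = Φ(0.846) + Φ(-5.329) = 0.8011 + 0.0000 = 0.8011.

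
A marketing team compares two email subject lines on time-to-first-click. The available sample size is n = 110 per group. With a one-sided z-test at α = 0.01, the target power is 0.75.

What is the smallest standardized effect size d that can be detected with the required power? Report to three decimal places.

d ≈ 0.405

Need Φ(δ − 2.326) = 0.75, so δ = 2.326 + 0.674 = 3.001.
δ = d·√(n/2) ⇒ d = δ/√(n/2) = 3.001/√(110/2) = 0.4046.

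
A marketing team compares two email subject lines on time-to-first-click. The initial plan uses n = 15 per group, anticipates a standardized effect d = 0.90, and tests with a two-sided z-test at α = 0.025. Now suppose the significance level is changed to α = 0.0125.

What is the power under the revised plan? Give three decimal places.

δ = d·√(n/2) = 0.90 × √(15/2) = 2.4648 (unchanged). New critical value: z_{0.0063} = 2.498.
Revised power = Φ(δ − 2.498) + Φ(−δ − 2.498) = Φ(-0.033) + Φ(-4.962) = 0.4869 + 0.0000 = 0.4869.

Power ≈ 0.487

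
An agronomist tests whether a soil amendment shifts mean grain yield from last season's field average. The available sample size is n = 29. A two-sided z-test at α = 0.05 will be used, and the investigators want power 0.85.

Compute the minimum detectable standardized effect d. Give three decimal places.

d ≈ 0.556

Need Φ(δ − 1.960) = 0.85, so δ = 1.960 + 1.036 = 2.996.
(Lower-tail contribution to power is negligible for δ > 0.)
δ = d·√n ⇒ d = δ/√n = 2.996/√29 = 0.5564.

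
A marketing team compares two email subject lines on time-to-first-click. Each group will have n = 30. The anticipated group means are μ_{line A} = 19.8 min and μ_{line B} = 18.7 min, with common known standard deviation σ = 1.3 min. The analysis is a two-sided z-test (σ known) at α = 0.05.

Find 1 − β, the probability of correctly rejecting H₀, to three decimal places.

Power ≈ 0.906

Standardized effect: d = |μ_{line A} − μ_{line B}| / σ = |19.8 − 18.7| / 1.3 = 0.8462
Noncentrality parameter: δ = d·√(n/2) = 0.8462 × √(30/2) = 3.2771
Critical value for a two-sided test at α = 0.05: z_{α/2} = 1.960.
Power = Φ(δ − 1.960) + Φ(−δ − 1.960) = Φ(1.317) + Φ(-5.237) = 0.9061 + 0.0000 = 0.9061.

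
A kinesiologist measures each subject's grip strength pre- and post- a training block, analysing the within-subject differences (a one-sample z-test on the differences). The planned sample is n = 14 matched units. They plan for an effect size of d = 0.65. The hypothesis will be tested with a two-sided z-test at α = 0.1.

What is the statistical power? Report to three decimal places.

Noncentrality parameter: δ = d·√n = 0.65 × √14 = 2.4321
Two-sided α = 0.1 → critical value z_{0.05} = 1.645.
Power = Φ(δ − 1.645) + Φ(−δ − 1.645) = Φ(0.787) + Φ(-4.077) = 0.7844 + 0.0000 = 0.7844.

Power ≈ 0.784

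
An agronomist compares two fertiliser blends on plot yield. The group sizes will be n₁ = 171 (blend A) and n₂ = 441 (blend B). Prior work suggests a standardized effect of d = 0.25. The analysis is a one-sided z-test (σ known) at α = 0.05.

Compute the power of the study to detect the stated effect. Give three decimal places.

Power ≈ 0.871

Noncentrality parameter: δ = d / √(1/n₁ + 1/n₂) = 0.25 / √(1/171 + 1/441) = 2.7751
Critical value for a one-sided test at α = 0.05: z_α = 1.645.
Power = P(Z > 1.645 − δ) = Φ(1.130) = 0.8708.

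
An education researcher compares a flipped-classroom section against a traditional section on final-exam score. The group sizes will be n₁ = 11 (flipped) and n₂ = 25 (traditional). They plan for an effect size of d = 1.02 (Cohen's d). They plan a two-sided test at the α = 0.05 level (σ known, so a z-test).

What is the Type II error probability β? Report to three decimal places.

β ≈ 0.195

Noncentrality parameter: δ = d / √(1/n₁ + 1/n₂) = 1.02 / √(1/11 + 1/25) = 2.8191
Critical value for a two-sided test at α = 0.05: z_{α/2} = 1.960.
Power = Φ(δ − 1.960) + Φ(−δ − 1.960) = Φ(0.859) + Φ(-4.779) = 0.8049 + 0.0000 = 0.8049.
Type II error: β = 1 − power = 1 − 0.8049 = 0.1951.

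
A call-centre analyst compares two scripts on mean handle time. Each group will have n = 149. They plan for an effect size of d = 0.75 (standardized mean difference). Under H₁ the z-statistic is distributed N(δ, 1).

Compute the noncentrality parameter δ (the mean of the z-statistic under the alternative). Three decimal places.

δ = d·√(n/2) = 0.75 × √(149/2) = 6.4735

δ ≈ 6.474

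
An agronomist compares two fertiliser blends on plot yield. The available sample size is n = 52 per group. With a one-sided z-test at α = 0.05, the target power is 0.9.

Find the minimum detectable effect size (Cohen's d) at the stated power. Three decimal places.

d ≈ 0.574

Need Φ(δ − 1.645) = 0.9, so δ = 1.645 + 1.282 = 2.926.
δ = d·√(n/2) ⇒ d = δ/√(n/2) = 2.926/√(52/2) = 0.5739.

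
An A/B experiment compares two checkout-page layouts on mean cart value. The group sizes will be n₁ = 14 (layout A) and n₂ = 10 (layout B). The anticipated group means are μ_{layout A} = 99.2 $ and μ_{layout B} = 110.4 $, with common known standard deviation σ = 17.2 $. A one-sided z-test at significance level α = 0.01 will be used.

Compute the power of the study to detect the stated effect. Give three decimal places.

Standardized effect: d = |μ_{layout A} − μ_{layout B}| / σ = |99.2 − 110.4| / 17.2 = 0.6512
Noncentrality parameter: δ = d / √(1/n₁ + 1/n₂) = 0.6512 / √(1/14 + 1/10) = 1.5727
One-sided α = 0.01 → critical value z_{0.01} = 2.326.
Power = Φ(δ − 2.326) = Φ(-0.754) = 0.2255.

Power ≈ 0.226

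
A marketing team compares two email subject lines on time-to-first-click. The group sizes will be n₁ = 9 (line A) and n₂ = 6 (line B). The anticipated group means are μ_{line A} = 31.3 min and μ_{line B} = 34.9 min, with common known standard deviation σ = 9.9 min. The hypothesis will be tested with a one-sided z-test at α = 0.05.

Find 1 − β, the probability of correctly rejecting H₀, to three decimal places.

Standardized effect: d = |μ_{line A} − μ_{line B}| / σ = |31.3 − 34.9| / 9.9 = 0.3636
Noncentrality parameter: δ = d / √(1/n₁ + 1/n₂) = 0.3636 / √(1/9 + 1/6) = 0.6900
Critical value for a one-sided test at α = 0.05: z_α = 1.645.
Power = Φ(δ − 1.645) = Φ(-0.955) = 0.1698.

Power ≈ 0.170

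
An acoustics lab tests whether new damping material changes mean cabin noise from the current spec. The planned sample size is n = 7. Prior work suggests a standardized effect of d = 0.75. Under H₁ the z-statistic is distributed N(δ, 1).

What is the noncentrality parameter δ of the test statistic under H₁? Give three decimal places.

δ ≈ 1.984

The noncentrality parameter scales effect size by the design's sample-size factor: δ = d·√n = 0.75 × √7 = 1.9843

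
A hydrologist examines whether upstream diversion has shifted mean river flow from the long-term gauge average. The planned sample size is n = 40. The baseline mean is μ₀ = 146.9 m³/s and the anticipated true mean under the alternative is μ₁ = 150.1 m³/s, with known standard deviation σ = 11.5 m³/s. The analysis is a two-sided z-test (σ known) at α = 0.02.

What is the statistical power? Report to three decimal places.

Power ≈ 0.286

Standardized effect: d = |μ₁ − μ₀| / σ = |150.1 − 146.9| / 11.5 = 0.2783
Noncentrality parameter: δ = d·√n = 0.2783 × √40 = 1.7599
Critical value for a two-sided test at α = 0.02: z_{α/2} = 2.326.
Power = Φ(δ − 2.326) + Φ(−δ − 2.326) = Φ(-0.566) + Φ(-4.086) = 0.2855 + 0.0000 = 0.2856.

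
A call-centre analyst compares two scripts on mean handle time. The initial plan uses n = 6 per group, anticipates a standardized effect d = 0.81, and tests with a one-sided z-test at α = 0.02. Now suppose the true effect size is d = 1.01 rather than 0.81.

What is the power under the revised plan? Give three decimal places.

With d = 1.01: δ = d·√(n/2) = 1.01 × √(6/2) = 1.7494. Critical value z_{0.02} = 2.054.
Revised power = Φ(δ − 2.054) = Φ(-0.304) = 0.3804.

Power ≈ 0.380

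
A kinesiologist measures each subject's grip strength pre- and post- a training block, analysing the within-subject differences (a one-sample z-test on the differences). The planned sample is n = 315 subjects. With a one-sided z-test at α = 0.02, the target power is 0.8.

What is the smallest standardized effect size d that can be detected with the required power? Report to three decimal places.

d ≈ 0.163

Need Φ(δ − 2.054) = 0.8, so δ = 2.054 + 0.842 = 2.895.
δ = d·√n ⇒ d = δ/√n = 2.895/√315 = 0.1631.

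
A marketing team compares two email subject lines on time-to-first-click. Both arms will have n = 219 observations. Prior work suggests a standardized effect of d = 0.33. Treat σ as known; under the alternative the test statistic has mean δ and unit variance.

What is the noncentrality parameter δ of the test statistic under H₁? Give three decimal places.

δ ≈ 3.453

The noncentrality parameter scales effect size by the design's sample-size factor: δ = d·√(n/2) = 0.33 × √(219/2) = 3.4532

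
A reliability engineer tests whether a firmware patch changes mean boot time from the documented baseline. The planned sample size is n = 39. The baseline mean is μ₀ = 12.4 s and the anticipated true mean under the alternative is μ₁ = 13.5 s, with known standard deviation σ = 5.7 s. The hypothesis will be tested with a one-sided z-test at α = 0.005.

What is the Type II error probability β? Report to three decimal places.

β ≈ 0.915

Standardized effect: d = |μ₁ − μ₀| / σ = |13.5 − 12.4| / 5.7 = 0.1930
Noncentrality parameter: δ = d·√n = 0.1930 × √39 = 1.2052
Critical value for a one-sided test at α = 0.005: z_α = 2.576.
Power = Φ(δ − 2.576) = Φ(-1.371) = 0.0852.
Type II error: β = 1 − power = 1 − 0.0852 = 0.9148.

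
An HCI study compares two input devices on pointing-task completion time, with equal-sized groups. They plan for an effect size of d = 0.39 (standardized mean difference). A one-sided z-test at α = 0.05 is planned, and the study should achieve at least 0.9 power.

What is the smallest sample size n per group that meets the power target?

For power 0.9 need Φ(δ − z_{0.05}) = 0.9, so δ = z_{0.05} + z_{0.10} = 1.645 + 1.282 = 2.926.
δ = d·√(n/2) ⇒ n = 2(δ/d)² = 2 × (2.926 / 0.39)² = 112.61.
Round up to the next whole unit.

n = 113 per group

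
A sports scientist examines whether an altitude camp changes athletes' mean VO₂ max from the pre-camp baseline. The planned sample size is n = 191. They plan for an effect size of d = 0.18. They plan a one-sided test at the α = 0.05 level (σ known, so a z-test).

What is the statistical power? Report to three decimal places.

Noncentrality parameter: δ = d·√n = 0.18 × √191 = 2.4876
Critical value for a one-sided test at α = 0.05: z_α = 1.645.
Power = Φ(δ − 1.645) = Φ(0.843) = 0.8003.

Power ≈ 0.800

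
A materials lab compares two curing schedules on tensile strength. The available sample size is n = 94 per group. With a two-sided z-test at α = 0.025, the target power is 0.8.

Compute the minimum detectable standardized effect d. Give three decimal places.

d ≈ 0.450

Need Φ(δ − 2.241) = 0.8, so δ = 2.241 + 0.842 = 3.083.
(The second rejection-region term Φ(−δ − z_{α/2}) is negligible and dropped.)
δ = d·√(n/2) ⇒ d = δ/√(n/2) = 3.083/√(94/2) = 0.4497.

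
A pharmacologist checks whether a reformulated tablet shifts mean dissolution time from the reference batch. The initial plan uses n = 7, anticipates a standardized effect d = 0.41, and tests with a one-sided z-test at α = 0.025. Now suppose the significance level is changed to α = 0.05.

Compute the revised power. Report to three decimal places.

δ = d·√n = 0.41 × √7 = 1.0848 (unchanged). New critical value: z_{0.05} = 1.645.
Revised power = Φ(δ − 1.645) = Φ(-0.560) = 0.2877.

Power ≈ 0.288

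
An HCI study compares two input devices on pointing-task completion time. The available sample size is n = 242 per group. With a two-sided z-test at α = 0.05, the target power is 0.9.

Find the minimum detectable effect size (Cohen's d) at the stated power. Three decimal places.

d ≈ 0.295

Required noncentrality: δ = z_{0.025} + z_{0.10} = 1.960 + 1.282 = 3.242.
(The second rejection-region term Φ(−δ − z_{α/2}) is negligible and dropped.)
δ = d·√(n/2) ⇒ d = δ/√(n/2) = 3.242/√(242/2) = 0.2947.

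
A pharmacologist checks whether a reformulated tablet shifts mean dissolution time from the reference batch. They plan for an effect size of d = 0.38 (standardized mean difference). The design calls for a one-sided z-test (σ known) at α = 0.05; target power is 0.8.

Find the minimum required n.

n = 43

For power 0.8 need Φ(δ − z_{0.05}) = 0.8, so δ = z_{0.05} + z_{0.20} = 1.645 + 0.842 = 2.486.
δ = d·√n ⇒ n = (δ/d)² = (2.486 / 0.38)² = 42.82.
Rounding up, n = 43.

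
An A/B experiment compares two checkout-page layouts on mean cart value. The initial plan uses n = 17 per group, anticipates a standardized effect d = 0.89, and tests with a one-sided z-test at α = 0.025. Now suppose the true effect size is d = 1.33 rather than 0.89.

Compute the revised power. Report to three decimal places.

Power ≈ 0.972

With d = 1.33: δ = d·√(n/2) = 1.33 × √(17/2) = 3.8776. Critical value z_{0.025} = 1.960.
Revised power = Φ(δ − 1.960) = Φ(1.918) = 0.9724.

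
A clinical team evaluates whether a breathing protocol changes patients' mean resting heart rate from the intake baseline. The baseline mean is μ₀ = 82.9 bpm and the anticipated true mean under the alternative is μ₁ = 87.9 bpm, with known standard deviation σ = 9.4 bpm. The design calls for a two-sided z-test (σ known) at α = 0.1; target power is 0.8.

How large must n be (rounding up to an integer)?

n = 22

Standardized effect: d = |μ₁ − μ₀| / σ = |87.9 − 82.9| / 9.4 = 0.5319
For power 0.8 need Φ(δ − z_{0.05}) = 0.8, so δ = z_{0.05} + z_{0.20} = 1.645 + 0.842 = 2.486.
(For δ > 0 the lower-tail rejection region contributes negligibly to power, so the one-term inversion is standard.)
δ = d·√n ⇒ n = (δ/d)² = (2.486 / 0.5319)² = 21.85.
Round up to the next whole unit.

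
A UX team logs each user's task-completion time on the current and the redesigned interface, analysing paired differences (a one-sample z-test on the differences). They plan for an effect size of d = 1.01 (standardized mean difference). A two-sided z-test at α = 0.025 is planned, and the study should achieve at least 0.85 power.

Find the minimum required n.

n = 11

Set Φ(δ − 2.241) = 0.85; then δ − 2.241 = Φ⁻¹(0.85) = 1.036, giving δ = 3.278.
(The Φ(−δ − z_{α/2}) term is vanishingly small for δ > 0 and is dropped in the standard sample-size formula.)
δ = d·√n ⇒ n = (δ/d)² = (3.278 / 1.01)² = 10.53.
Round up to the next whole unit.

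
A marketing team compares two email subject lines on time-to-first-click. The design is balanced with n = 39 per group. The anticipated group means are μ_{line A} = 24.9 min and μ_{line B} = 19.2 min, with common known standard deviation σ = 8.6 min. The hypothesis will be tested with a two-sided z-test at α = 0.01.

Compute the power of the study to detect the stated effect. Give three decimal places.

Standardized effect: d = |μ_{line A} − μ_{line B}| / σ = |24.9 − 19.2| / 8.6 = 0.6628
Noncentrality parameter: δ = d·√(n/2) = 0.6628 × √(39/2) = 2.9268
Critical value for a two-sided test at α = 0.01: z_{α/2} = 2.576.
Power = Φ(δ − 2.576) + Φ(−δ − 2.576) = Φ(0.351) + Φ(-5.503) = 0.6372 + 0.0000 = 0.6372.

Power ≈ 0.637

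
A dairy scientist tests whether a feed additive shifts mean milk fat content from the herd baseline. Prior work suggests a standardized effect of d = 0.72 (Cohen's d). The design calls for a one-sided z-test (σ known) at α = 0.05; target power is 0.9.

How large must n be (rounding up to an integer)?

n = 17

Set Φ(δ − 1.645) = 0.9; then δ − 1.645 = Φ⁻¹(0.9) = 1.282, giving δ = 2.926.
δ = d·√n ⇒ n = (δ/d)² = (2.926 / 0.72)² = 16.52.
Round up to the next whole unit.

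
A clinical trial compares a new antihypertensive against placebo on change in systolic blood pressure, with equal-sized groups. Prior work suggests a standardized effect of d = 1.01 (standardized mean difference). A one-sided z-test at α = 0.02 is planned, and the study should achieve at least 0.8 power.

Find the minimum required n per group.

For power 0.8 need Φ(δ − z_{0.02}) = 0.8, so δ = z_{0.02} + z_{0.20} = 2.054 + 0.842 = 2.895.
δ = d·√(n/2) ⇒ n = 2(δ/d)² = 2 × (2.895 / 1.01)² = 16.44.
Rounding up, n = 17 per group.

n = 17 per group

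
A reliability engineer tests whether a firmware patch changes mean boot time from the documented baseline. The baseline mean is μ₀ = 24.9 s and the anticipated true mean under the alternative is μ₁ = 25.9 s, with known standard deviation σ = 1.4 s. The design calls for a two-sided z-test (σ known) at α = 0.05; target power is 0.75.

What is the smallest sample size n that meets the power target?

Standardized effect: d = |μ₁ − μ₀| / σ = |25.9 − 24.9| / 1.4 = 0.7143
For power 0.75 need Φ(δ − z_{0.025}) = 0.75, so δ = z_{0.025} + z_{0.25} = 1.960 + 0.674 = 2.634.
(For δ > 0 the lower-tail rejection region contributes negligibly to power, so the one-term inversion is standard.)
δ = d·√n ⇒ n = (δ/d)² = (2.634 / 0.7143)² = 13.60.
Round up to the next whole unit.

n = 14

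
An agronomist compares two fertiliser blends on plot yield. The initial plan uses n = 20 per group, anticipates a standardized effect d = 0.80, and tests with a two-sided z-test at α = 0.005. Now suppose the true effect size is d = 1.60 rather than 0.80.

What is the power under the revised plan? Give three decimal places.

With d = 1.60: δ = d·√(n/2) = 1.60 × √(20/2) = 5.0596. Critical value z_{0.0025} = 2.807.
Revised power = Φ(δ − 2.807) + Φ(−δ − 2.807) = Φ(2.253) + Φ(-7.867) = 0.9879 + 0.0000 = 0.9879.

Power ≈ 0.988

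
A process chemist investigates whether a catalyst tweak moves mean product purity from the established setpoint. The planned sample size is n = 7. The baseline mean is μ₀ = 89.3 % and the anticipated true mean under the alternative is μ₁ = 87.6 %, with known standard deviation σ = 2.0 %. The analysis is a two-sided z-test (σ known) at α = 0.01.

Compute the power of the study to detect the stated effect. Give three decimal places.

Standardized effect: d = |μ₁ − μ₀| / σ = |87.6 − 89.3| / 2.0 = 0.8500
Noncentrality parameter: δ = d·√n = 0.8500 × √7 = 2.2489
Critical value for a two-sided test at α = 0.01: z_{α/2} = 2.576.
Power = Φ(δ − 2.576) + Φ(−δ − 2.576) = Φ(-0.327) + Φ(-4.825) = 0.3719 + 0.0000 = 0.3719.

Power ≈ 0.372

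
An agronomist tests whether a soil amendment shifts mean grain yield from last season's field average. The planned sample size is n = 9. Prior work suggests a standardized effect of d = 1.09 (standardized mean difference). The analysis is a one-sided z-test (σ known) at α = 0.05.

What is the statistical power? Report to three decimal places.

Power ≈ 0.948

Noncentrality parameter: δ = d·√n = 1.09 × √9 = 3.2700
One-sided α = 0.05 → critical value z_{0.05} = 1.645.
Power = Φ(δ − 1.645) = Φ(1.625) = 0.9479.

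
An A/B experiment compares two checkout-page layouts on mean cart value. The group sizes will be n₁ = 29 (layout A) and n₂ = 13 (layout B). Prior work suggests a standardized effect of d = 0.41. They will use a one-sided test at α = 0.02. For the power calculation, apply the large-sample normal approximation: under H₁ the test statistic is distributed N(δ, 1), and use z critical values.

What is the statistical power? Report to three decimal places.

Noncentrality parameter: δ = d / √(1/n₁ + 1/n₂) = 0.41 / √(1/29 + 1/13) = 1.2284
Critical value for a one-sided test at α = 0.02: z_α = 2.054.
Power = P(Z > 2.054 − δ) = Φ(-0.825) = 0.2046.

Power ≈ 0.205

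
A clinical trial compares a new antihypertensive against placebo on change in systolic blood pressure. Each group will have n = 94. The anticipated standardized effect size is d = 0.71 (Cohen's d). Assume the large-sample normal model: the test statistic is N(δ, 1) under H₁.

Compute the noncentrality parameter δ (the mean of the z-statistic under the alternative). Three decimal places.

The noncentrality parameter scales effect size by the design's sample-size factor: δ = d·√(n/2) = 0.71 × √(94/2) = 4.8675

δ ≈ 4.868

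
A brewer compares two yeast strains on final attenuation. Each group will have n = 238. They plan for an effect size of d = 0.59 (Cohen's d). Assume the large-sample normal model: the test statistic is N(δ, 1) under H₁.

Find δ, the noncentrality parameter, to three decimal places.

The noncentrality parameter scales effect size by the design's sample-size factor: δ = d·√(n/2) = 0.59 × √(238/2) = 6.4361

δ ≈ 6.436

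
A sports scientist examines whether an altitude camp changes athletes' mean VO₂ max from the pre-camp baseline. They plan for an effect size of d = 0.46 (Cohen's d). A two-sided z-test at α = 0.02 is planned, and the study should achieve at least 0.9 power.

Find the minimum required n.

n = 62

Set Φ(δ − 2.326) = 0.9; then δ − 2.326 = Φ⁻¹(0.9) = 1.282, giving δ = 3.608.
(The Φ(−δ − z_{α/2}) term is vanishingly small for δ > 0 and is dropped in the standard sample-size formula.)
δ = d·√n ⇒ n = (δ/d)² = (3.608 / 0.46)² = 61.52.
Round up to the next whole unit.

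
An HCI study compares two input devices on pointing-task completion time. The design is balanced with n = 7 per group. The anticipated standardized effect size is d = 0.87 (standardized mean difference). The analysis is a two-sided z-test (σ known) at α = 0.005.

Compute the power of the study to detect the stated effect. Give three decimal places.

Noncentrality parameter: δ = d·√(n/2) = 0.87 × √(7/2) = 1.6276
Critical value for a two-sided test at α = 0.005: z_{α/2} = 2.807.
Power = Φ(δ − 2.807) + Φ(−δ − 2.807) = Φ(-1.179) + Φ(-4.435) = 0.1191 + 0.0000 = 0.1191.

Power ≈ 0.119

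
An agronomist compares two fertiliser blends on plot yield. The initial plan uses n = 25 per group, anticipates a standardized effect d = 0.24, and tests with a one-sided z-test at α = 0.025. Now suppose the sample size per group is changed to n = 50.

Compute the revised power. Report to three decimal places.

With n = 50 per group: δ = d·√(n/2) = 0.24 × √(50/2) = 1.2000. Critical value z_{0.025} = 1.960.
Revised power = Φ(δ − 1.960) = Φ(-0.760) = 0.2236.

Power ≈ 0.224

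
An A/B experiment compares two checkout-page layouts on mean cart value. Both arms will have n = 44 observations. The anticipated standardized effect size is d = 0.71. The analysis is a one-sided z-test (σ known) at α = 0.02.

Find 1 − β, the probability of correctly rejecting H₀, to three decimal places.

Power ≈ 0.899

Noncentrality parameter: δ = d·√(n/2) = 0.71 × √(44/2) = 3.3302
Critical value for a one-sided test at α = 0.02: z_α = 2.054.
Power = P(Z > 2.054 − δ) = Φ(1.276) = 0.8991.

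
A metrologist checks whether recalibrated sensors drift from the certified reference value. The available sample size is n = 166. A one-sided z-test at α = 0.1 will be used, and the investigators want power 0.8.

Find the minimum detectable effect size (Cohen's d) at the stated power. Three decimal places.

Need Φ(δ − 1.282) = 0.8, so δ = 1.282 + 0.842 = 2.123.
δ = d·√n ⇒ d = δ/√n = 2.123/√166 = 0.1648.

d ≈ 0.165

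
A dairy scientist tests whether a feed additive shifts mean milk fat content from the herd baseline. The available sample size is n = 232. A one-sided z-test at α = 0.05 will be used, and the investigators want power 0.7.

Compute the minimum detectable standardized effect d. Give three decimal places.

Need Φ(δ − 1.645) = 0.7, so δ = 1.645 + 0.524 = 2.169.
δ = d·√n ⇒ d = δ/√n = 2.169/√232 = 0.1424.

d ≈ 0.142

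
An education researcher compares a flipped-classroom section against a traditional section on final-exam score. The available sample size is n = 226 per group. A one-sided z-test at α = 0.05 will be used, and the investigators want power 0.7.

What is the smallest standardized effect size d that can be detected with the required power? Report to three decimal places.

d ≈ 0.204

Need Φ(δ − 1.645) = 0.7, so δ = 1.645 + 0.524 = 2.169.
δ = d·√(n/2) ⇒ d = δ/√(n/2) = 2.169/√(226/2) = 0.2041.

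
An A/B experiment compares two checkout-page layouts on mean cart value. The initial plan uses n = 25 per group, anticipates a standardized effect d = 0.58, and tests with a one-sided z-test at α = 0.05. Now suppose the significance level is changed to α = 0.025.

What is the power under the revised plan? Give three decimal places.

δ = d·√(n/2) = 0.58 × √(25/2) = 2.0506 (unchanged). New critical value: z_{0.025} = 1.960.
Revised power = Φ(δ − 1.960) = Φ(0.091) = 0.5361.

Power ≈ 0.536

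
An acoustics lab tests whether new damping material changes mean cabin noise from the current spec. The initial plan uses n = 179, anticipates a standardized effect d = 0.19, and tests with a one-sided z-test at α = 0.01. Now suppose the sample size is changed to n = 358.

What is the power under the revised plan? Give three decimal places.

With n = 358: δ = d·√n = 0.19 × √358 = 3.5950. Critical value z_{0.01} = 2.326.
Revised power = P(Z > 2.326 − δ) = Φ(1.269) = 0.8977.

Power ≈ 0.898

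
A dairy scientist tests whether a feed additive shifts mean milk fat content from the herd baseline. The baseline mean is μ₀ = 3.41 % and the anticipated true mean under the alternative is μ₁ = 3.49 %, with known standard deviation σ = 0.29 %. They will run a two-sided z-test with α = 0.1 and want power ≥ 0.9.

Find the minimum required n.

Standardized effect: d = |μ₁ − μ₀| / σ = |3.49 − 3.41| / 0.29 = 0.2759
For power 0.9 need Φ(δ − z_{0.05}) = 0.9, so δ = z_{0.05} + z_{0.10} = 1.645 + 1.282 = 2.926.
(For δ > 0 the lower-tail rejection region contributes negligibly to power, so the one-term inversion is standard.)
δ = d·√n ⇒ n = (δ/d)² = (2.926 / 0.2759)² = 112.53.
Round up to the next whole unit.

n = 113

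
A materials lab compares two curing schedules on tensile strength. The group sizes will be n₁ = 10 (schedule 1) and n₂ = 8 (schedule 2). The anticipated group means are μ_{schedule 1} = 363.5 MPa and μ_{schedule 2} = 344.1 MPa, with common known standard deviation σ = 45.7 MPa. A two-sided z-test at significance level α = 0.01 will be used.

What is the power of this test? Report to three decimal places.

Power ≈ 0.047

Standardized effect: d = |μ_{schedule 1} − μ_{schedule 2}| / σ = |363.5 − 344.1| / 45.7 = 0.4245
Noncentrality parameter: δ = d / √(1/n₁ + 1/n₂) = 0.4245 / √(1/10 + 1/8) = 0.8949
Two-sided α = 0.01 → critical value z_{0.005} = 2.576.
Power = Φ(δ − 2.576) + Φ(−δ − 2.576) = Φ(-1.681) + Φ(-3.471) = 0.0464 + 0.0003 = 0.0467.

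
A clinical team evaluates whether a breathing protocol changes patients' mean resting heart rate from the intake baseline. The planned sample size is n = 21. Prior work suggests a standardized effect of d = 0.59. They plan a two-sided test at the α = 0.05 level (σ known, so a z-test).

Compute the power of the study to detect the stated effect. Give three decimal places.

Power ≈ 0.771

Noncentrality parameter: δ = d·√n = 0.59 × √21 = 2.7037
Two-sided α = 0.05 → critical value z_{0.025} = 1.960.
Power = Φ(δ − 1.960) + Φ(−δ − 1.960) = Φ(0.744) + Φ(-4.664) = 0.7715 + 0.0000 = 0.7715.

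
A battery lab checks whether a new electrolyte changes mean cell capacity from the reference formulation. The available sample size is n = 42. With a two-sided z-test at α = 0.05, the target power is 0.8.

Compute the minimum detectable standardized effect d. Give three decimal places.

d ≈ 0.432

Required noncentrality: δ = z_{0.025} + z_{0.20} = 1.960 + 0.842 = 2.802.
(Lower-tail contribution to power is negligible for δ > 0.)
δ = d·√n ⇒ d = δ/√n = 2.802/√42 = 0.4323.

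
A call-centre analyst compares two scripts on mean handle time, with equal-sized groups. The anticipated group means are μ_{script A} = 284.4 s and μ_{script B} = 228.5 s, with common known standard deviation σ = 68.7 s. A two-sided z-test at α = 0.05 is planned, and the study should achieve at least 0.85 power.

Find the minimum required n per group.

Standardized effect: d = |μ_{script A} − μ_{script B}| / σ = |284.4 − 228.5| / 68.7 = 0.8137
For power 0.85 need Φ(δ − z_{0.025}) = 0.85, so δ = z_{0.025} + z_{0.15} = 1.960 + 1.036 = 2.996.
(For δ > 0 the lower-tail rejection region contributes negligibly to power, so the one-term inversion is standard.)
δ = d·√(n/2) ⇒ n = 2(δ/d)² = 2 × (2.996 / 0.8137)² = 27.12.
Rounding up, n = 28 per group.

n = 28 per group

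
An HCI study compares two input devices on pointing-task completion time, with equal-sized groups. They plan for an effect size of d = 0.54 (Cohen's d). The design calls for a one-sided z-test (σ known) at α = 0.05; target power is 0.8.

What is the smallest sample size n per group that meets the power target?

Set Φ(δ − 1.645) = 0.8; then δ − 1.645 = Φ⁻¹(0.8) = 0.842, giving δ = 2.486.
δ = d·√(n/2) ⇒ n = 2(δ/d)² = 2 × (2.486 / 0.54)² = 42.40.
Round up to the next whole unit.

n = 43 per group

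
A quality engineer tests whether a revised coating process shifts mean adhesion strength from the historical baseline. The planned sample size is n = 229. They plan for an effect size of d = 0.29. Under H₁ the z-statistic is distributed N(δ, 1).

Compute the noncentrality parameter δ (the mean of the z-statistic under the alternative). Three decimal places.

The noncentrality parameter scales effect size by the design's sample-size factor: δ = d·√n = 0.29 × √229 = 4.3885

δ ≈ 4.388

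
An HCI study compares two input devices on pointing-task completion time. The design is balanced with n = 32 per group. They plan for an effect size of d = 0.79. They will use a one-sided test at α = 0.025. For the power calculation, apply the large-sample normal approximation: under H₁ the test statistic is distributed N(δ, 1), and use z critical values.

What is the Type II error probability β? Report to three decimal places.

Noncentrality parameter: λ = d·√(n/2) = 0.79 × √(32/2) = 3.1600
Critical value for a one-sided test at α = 0.025: z_α = 1.960.
Power = Φ(λ − 1.960) = Φ(1.200) = 0.8849.
Type II error: β = 1 − power = 1 − 0.8849 = 0.1151.

β ≈ 0.115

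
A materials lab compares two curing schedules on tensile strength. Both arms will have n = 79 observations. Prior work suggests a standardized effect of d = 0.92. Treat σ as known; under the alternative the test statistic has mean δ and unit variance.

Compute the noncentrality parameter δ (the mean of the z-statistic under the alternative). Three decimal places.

The noncentrality parameter scales effect size by the design's sample-size factor: δ = d·√(n/2) = 0.92 × √(79/2) = 5.7821

δ ≈ 5.782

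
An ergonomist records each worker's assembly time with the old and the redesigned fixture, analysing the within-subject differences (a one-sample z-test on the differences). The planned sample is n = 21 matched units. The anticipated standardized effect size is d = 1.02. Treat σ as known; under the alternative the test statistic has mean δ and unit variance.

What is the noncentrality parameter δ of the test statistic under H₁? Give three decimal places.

The noncentrality parameter scales effect size by the design's sample-size factor: δ = d·√n = 1.02 × √21 = 4.6742

δ ≈ 4.674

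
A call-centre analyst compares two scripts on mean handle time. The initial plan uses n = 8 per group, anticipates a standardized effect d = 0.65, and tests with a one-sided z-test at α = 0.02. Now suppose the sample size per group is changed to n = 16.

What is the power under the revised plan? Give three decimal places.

Power ≈ 0.415

With n = 16 per group: δ = d·√(n/2) = 0.65 × √(16/2) = 1.8385. Critical value z_{0.02} = 2.054.
Revised power = P(Z > 2.054 − δ) = Φ(-0.215) = 0.4148.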